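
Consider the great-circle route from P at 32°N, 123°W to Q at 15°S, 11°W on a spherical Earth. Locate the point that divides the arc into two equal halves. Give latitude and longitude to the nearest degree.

≈ 15°N, 61°W

Convert each endpoint to a unit vector on the sphere (x = cos φ cos λ, y = cos φ sin λ, z = sin φ).
The central angle between the endpoints is δ = arccos(p₁·p₂) ≈ 2.031 rad (116.4°).
Interpolate at f = 1/2 with slerp weights a = sin((1−f)δ)/sin δ ≈ 0.948, b = sin(fδ)/sin δ ≈ 0.948.
p = a·p₁ + b·p₂ ≈ (0.461, -0.849, 0.257); φ = arcsin(p_z) ≈ 14.90°, λ = atan2(p_y, p_x) ≈ -61.50°.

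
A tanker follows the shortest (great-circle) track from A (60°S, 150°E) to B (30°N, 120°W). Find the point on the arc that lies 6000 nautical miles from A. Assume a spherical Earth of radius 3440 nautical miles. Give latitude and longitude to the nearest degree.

Write both endpoints as unit vectors p₁, p₂ with components (cos φ cos λ, cos φ sin λ, sin φ).
The central angle between the endpoints is δ = arccos(p₁·p₂) ≈ 2.019 rad (115.7°). The total great-circle distance is δ·R ≈ 2.019 × 3440 ≈ 6944 nmi, so the target fraction is f = 6000/6944 ≈ 0.864.
Interpolate at f ≈ 0.864 with slerp weights a = sin((1−f)δ)/sin δ ≈ 0.301, b = sin(fδ)/sin δ ≈ 1.093.
p = a·p₁ + b·p₂ ≈ (-0.603, -0.744, 0.286); φ = arcsin(p_z) ≈ 16.62°, λ = atan2(p_y, p_x) ≈ -129.03°.

≈ (17°N, 129°W)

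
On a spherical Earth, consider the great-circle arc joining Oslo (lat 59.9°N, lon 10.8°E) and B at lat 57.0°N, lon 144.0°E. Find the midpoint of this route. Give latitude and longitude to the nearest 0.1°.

The haversine formula gives a central angle δ ≈ 1.002 rad (57.4°) between the endpoints.
Interpolate at f = 1/2 with slerp weights a = sin((1−f)δ)/sin δ ≈ 0.570, b = sin(fδ)/sin δ ≈ 0.570.
p = a·p₁ + b·p₂ ≈ (0.030, 0.236, 0.971); φ = arcsin(p_z) ≈ 76.24°, λ = atan2(p_y, p_x) ≈ 82.84°.

≈ lat 76.2°N, lon 82.8°E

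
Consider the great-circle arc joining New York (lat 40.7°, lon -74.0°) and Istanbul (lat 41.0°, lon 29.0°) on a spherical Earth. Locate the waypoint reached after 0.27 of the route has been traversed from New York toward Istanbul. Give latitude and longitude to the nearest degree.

Convert each endpoint to a unit vector on the sphere (x = cos φ cos λ, y = cos φ sin λ, z = sin φ).
The central angle between the endpoints is δ = arccos(p₁·p₂) ≈ 1.267 rad (72.6°).
Interpolate at f = 0.27 with slerp weights a = sin((1−f)δ)/sin δ ≈ 0.837, b = sin(fδ)/sin δ ≈ 0.352.
p = a·p₁ + b·p₂ ≈ (0.407, -0.481, 0.776); φ = arcsin(p_z) ≈ 50.93°, λ = atan2(p_y, p_x) ≈ -49.78°.

≈ lat 51°, lon -50°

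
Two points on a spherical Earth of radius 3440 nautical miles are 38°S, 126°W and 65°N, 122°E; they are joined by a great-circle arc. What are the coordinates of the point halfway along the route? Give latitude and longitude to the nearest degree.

The haversine formula gives a central angle δ ≈ 2.322 rad (133.1°) between the endpoints.
Interpolate at f = 1/2 with slerp weights a = sin((1−f)δ)/sin δ ≈ 1.255, b = sin(fδ)/sin δ ≈ 1.255.
p = a·p₁ + b·p₂ ≈ (-0.863, -0.350, 0.365); φ = arcsin(p_z) ≈ 21.40°, λ = atan2(p_y, p_x) ≈ -157.89°.

≈ 21°N, 158°W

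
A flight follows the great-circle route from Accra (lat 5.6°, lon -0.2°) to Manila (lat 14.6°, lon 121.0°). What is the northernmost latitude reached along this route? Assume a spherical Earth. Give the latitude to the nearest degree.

The great circle lies in the plane with unit normal n̂ = (p₁ × p₂)/|p₁ × p₂|.
Here n̂_z ≈ +0.936; the vertex latitude is φ_max = arccos|n̂_z| ≈ 20.7°.

≈ 21°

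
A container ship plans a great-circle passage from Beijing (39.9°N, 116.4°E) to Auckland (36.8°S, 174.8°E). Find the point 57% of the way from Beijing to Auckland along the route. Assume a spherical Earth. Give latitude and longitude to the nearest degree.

≈ 4°S, 150°E

Write both endpoints as unit vectors p₁, p₂ with components (cos φ cos λ, cos φ sin λ, sin φ).
The central angle between the endpoints is δ = arccos(p₁·p₂) ≈ 1.633 rad (93.6°).
Interpolate at f = 0.57 with slerp weights a = sin((1−f)δ)/sin δ ≈ 0.647, b = sin(fδ)/sin δ ≈ 0.804.
p = a·p₁ + b·p₂ ≈ (-0.862, 0.503, -0.066); φ = arcsin(p_z) ≈ -3.80°, λ = atan2(p_y, p_x) ≈ 149.72°.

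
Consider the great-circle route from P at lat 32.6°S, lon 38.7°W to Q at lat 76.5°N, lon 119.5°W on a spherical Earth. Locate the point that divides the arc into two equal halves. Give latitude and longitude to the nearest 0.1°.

≈ lat 25.5°N, lon 53.4°W

From cos δ = sin φ₁ sin φ₂ + cos φ₁ cos φ₂ cos Δλ, the central angle is δ ≈ 2.086 rad (119.5°).
Interpolate at f = 1/2 with slerp weights a = sin((1−f)δ)/sin δ ≈ 0.993, b = sin(fδ)/sin δ ≈ 0.993.
p = a·p₁ + b·p₂ ≈ (0.538, -0.724, 0.430); φ = arcsin(p_z) ≈ 25.49°, λ = atan2(p_y, p_x) ≈ -53.38°.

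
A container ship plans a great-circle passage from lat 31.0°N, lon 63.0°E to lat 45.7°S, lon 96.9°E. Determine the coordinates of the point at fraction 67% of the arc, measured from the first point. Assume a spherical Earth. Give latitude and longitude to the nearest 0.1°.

Write both endpoints as unit vectors p₁, p₂ with components (cos φ cos λ, cos φ sin λ, sin φ).
The central angle between the endpoints is δ = arccos(p₁·p₂) ≈ 1.442 rad (82.6°).
Interpolate at f = 0.67 with slerp weights a = sin((1−f)δ)/sin δ ≈ 0.462, b = sin(fδ)/sin δ ≈ 0.830.
p = a·p₁ + b·p₂ ≈ (0.110, 0.928, -0.356); φ = arcsin(p_z) ≈ -20.84°, λ = atan2(p_y, p_x) ≈ 83.23°.

≈ lat 20.8°S, lon 83.2°E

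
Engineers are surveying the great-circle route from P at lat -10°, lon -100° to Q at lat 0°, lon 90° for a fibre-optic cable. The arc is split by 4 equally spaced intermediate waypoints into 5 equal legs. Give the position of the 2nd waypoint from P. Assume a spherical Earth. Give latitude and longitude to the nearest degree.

From cos δ = sin φ₁ sin φ₂ + cos φ₁ cos φ₂ cos Δλ, the central angle is δ ≈ 2.895 rad (165.9°).
Interpolate at f = 2/5 with slerp weights a = sin((1−f)δ)/sin δ ≈ 4.046, b = sin(fδ)/sin δ ≈ 3.759.
p = a·p₁ + b·p₂ ≈ (-0.692, -0.166, -0.703); φ = arcsin(p_z) ≈ -44.64°, λ = atan2(p_y, p_x) ≈ -166.54°.

≈ lat -45°, lon -167°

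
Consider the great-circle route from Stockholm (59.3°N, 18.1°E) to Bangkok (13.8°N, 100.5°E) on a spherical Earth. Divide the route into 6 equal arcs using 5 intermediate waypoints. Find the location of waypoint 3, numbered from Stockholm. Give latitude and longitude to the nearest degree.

≈ (44°N, 75°E)

Write both endpoints as unit vectors p₁, p₂ with components (cos φ cos λ, cos φ sin λ, sin φ).
The central angle between the endpoints is δ = arccos(p₁·p₂) ≈ 1.297 rad (74.3°).
Interpolate at f = 3/6 with slerp weights a = sin((1−f)δ)/sin δ ≈ 0.627, b = sin(fδ)/sin δ ≈ 0.627.
p = a·p₁ + b·p₂ ≈ (0.193, 0.698, 0.689); φ = arcsin(p_z) ≈ 43.55°, λ = atan2(p_y, p_x) ≈ 74.52°.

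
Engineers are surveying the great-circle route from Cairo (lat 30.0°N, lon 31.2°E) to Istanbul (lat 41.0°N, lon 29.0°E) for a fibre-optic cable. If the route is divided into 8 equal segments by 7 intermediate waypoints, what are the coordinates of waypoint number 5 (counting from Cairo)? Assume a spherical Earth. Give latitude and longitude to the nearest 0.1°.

≈ lat 36.9°N, lon 29.9°E

From cos δ = sin φ₁ sin φ₂ + cos φ₁ cos φ₂ cos Δλ, the central angle is δ ≈ 0.194 rad (11.1°).
Interpolate at f = 5/8 with slerp weights a = sin((1−f)δ)/sin δ ≈ 0.377, b = sin(fδ)/sin δ ≈ 0.627.
p = a·p₁ + b·p₂ ≈ (0.693, 0.399, 0.600); φ = arcsin(p_z) ≈ 36.88°, λ = atan2(p_y, p_x) ≈ 29.90°.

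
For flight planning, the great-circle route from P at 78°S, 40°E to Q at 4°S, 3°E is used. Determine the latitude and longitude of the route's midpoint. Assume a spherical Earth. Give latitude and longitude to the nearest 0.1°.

≈ 41.8°S, 9.1°E

Convert each endpoint to a unit vector on the sphere (x = cos φ cos λ, y = cos φ sin λ, z = sin φ).
The central angle between the endpoints is δ = arccos(p₁·p₂) ≈ 1.335 rad (76.5°).
Interpolate at f = 1/2 with slerp weights a = sin((1−f)δ)/sin δ ≈ 0.637, b = sin(fδ)/sin δ ≈ 0.637.
p = a·p₁ + b·p₂ ≈ (0.736, 0.118, -0.667); φ = arcsin(p_z) ≈ -41.84°, λ = atan2(p_y, p_x) ≈ 9.14°.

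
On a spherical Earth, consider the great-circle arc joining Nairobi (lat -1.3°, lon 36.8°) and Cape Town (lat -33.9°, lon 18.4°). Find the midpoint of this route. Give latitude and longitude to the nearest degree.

≈ lat -18°, lon 28°

Convert each endpoint to a unit vector on the sphere (x = cos φ cos λ, y = cos φ sin λ, z = sin φ).
The central angle between the endpoints is δ = arccos(p₁·p₂) ≈ 0.643 rad (36.9°).
Interpolate at f = 1/2 with slerp weights a = sin((1−f)δ)/sin δ ≈ 0.527, b = sin(fδ)/sin δ ≈ 0.527.
p = a·p₁ + b·p₂ ≈ (0.837, 0.454, -0.306); φ = arcsin(p_z) ≈ -17.81°, λ = atan2(p_y, p_x) ≈ 28.46°.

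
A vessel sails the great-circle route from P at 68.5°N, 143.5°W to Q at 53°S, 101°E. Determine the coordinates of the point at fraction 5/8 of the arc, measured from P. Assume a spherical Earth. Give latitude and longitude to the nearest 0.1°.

≈ 3.7°S, 130.9°E

Convert each endpoint to a unit vector on the sphere (x = cos φ cos λ, y = cos φ sin λ, z = sin φ).
The central angle between the endpoints is δ = arccos(p₁·p₂) ≈ 2.564 rad (146.9°).
Interpolate at f = 5/8 with slerp weights a = sin((1−f)δ)/sin δ ≈ 1.503, b = sin(fδ)/sin δ ≈ 1.832.
p = a·p₁ + b·p₂ ≈ (-0.653, 0.754, -0.064); φ = arcsin(p_z) ≈ -3.69°, λ = atan2(p_y, p_x) ≈ 130.88°.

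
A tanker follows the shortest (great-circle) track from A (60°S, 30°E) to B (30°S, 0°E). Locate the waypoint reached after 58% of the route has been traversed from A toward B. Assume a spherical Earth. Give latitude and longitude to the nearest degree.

The haversine formula gives a central angle δ ≈ 0.630 rad (36.1°) between the endpoints.
Interpolate at f = 0.58 with slerp weights a = sin((1−f)δ)/sin δ ≈ 0.444, b = sin(fδ)/sin δ ≈ 0.607.
p = a·p₁ + b·p₂ ≈ (0.717, 0.111, -0.688); φ = arcsin(p_z) ≈ -43.45°, λ = atan2(p_y, p_x) ≈ 8.79°.

≈ (43°S, 9°E)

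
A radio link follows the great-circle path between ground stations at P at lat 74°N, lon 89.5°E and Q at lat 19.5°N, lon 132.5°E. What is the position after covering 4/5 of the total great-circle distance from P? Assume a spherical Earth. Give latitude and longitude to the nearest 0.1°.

Convert each endpoint to a unit vector on the sphere (x = cos φ cos λ, y = cos φ sin λ, z = sin φ).
The central angle between the endpoints is δ = arccos(p₁·p₂) ≈ 1.035 rad (59.3°).
Interpolate at f = 4/5 with slerp weights a = sin((1−f)δ)/sin δ ≈ 0.239, b = sin(fδ)/sin δ ≈ 0.857.
p = a·p₁ + b·p₂ ≈ (-0.545, 0.661, 0.516); φ = arcsin(p_z) ≈ 31.04°, λ = atan2(p_y, p_x) ≈ 129.49°.

≈ lat 31.0°N, lon 129.5°E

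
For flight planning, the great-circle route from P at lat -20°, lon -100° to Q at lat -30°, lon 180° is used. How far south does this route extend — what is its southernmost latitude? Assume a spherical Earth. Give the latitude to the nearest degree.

The great circle lies in the plane with unit normal n̂ = (p₁ × p₂)/|p₁ × p₂|.
Here n̂_z ≈ -0.844; the vertex latitude is φ_max = arccos|n̂_z| ≈ 32.5°.

≈ -32°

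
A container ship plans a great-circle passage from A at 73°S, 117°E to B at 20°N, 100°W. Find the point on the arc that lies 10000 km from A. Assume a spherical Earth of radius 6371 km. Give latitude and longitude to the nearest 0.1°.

Write both endpoints as unit vectors p₁, p₂ with components (cos φ cos λ, cos φ sin λ, sin φ).
The central angle between the endpoints is δ = arccos(p₁·p₂) ≈ 2.149 rad (123.1°). The total great-circle distance is δ·R ≈ 2.149 × 6371 ≈ 13691 km, so the target fraction is f = 10000/13691 ≈ 0.730.
Interpolate at f ≈ 0.730 with slerp weights a = sin((1−f)δ)/sin δ ≈ 0.654, b = sin(fδ)/sin δ ≈ 1.194.
p = a·p₁ + b·p₂ ≈ (-0.282, -0.935, -0.217); φ = arcsin(p_z) ≈ -12.52°, λ = atan2(p_y, p_x) ≈ -106.77°.

≈ 12.5°S, 106.8°W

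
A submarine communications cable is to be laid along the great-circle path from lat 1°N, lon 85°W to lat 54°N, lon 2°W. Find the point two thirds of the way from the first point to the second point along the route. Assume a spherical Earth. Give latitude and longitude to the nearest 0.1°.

≈ lat 43.4°N, lon 42.6°W

Convert each endpoint to a unit vector on the sphere (x = cos φ cos λ, y = cos φ sin λ, z = sin φ).
The central angle between the endpoints is δ = arccos(p₁·p₂) ≈ 1.485 rad (85.1°).
Interpolate at f = 2/3 with slerp weights a = sin((1−f)δ)/sin δ ≈ 0.477, b = sin(fδ)/sin δ ≈ 0.839.
p = a·p₁ + b·p₂ ≈ (0.534, -0.492, 0.687); φ = arcsin(p_z) ≈ 43.41°, λ = atan2(p_y, p_x) ≈ -42.64°.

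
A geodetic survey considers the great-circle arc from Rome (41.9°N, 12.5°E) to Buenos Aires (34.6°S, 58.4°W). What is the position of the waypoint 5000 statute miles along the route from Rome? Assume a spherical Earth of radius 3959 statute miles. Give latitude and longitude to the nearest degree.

Convert each endpoint to a unit vector on the sphere (x = cos φ cos λ, y = cos φ sin λ, z = sin φ).
The central angle between the endpoints is δ = arccos(p₁·p₂) ≈ 1.751 rad (100.3°). The total great-circle distance is δ·R ≈ 1.751 × 3959 ≈ 6930 mi, so the target fraction is f = 5000/6930 ≈ 0.721.
Interpolate at f ≈ 0.721 with slerp weights a = sin((1−f)δ)/sin δ ≈ 0.476, b = sin(fδ)/sin δ ≈ 0.969.
p = a·p₁ + b·p₂ ≈ (0.764, -0.602, -0.232); φ = arcsin(p_z) ≈ -13.42°, λ = atan2(p_y, p_x) ≈ -38.26°.

≈ 13°S, 38°W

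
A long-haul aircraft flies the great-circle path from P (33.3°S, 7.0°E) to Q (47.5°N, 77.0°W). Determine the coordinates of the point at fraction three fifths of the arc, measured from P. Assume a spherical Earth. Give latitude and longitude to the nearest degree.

≈ (18°N, 37°W)

Convert each endpoint to a unit vector on the sphere (x = cos φ cos λ, y = cos φ sin λ, z = sin φ).
The central angle between the endpoints is δ = arccos(p₁·p₂) ≈ 1.924 rad (110.2°).
Interpolate at f = 3/5 with slerp weights a = sin((1−f)δ)/sin δ ≈ 0.742, b = sin(fδ)/sin δ ≈ 0.975.
p = a·p₁ + b·p₂ ≈ (0.763, -0.566, 0.311); φ = arcsin(p_z) ≈ 18.15°, λ = atan2(p_y, p_x) ≈ -36.56°.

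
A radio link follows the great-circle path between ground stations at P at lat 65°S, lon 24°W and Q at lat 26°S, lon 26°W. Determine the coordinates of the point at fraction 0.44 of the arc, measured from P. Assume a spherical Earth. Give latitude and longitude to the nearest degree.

From cos δ = sin φ₁ sin φ₂ + cos φ₁ cos φ₂ cos Δλ, the central angle is δ ≈ 0.681 rad (39.0°).
Interpolate at f = 0.44 with slerp weights a = sin((1−f)δ)/sin δ ≈ 0.591, b = sin(fδ)/sin δ ≈ 0.469.
p = a·p₁ + b·p₂ ≈ (0.607, -0.286, -0.741); φ = arcsin(p_z) ≈ -47.84°, λ = atan2(p_y, p_x) ≈ -25.26°.

≈ lat 48°S, lon 25°W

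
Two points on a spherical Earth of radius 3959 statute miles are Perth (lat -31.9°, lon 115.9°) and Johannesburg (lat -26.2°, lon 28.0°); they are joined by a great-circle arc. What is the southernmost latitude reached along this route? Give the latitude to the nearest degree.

≈ -38°

The great circle lies in the plane with unit normal n̂ = (p₁ × p₂)/|p₁ × p₂|.
Here n̂_z ≈ -0.789; the vertex latitude is φ_max = arccos|n̂_z| ≈ 37.9°.
Check via Clairaut: cos φ_max = |cos φ₁| · sin C = cos(31.9°)·sin(111.7°) ≈ 0.789, again giving ≈ 37.9°.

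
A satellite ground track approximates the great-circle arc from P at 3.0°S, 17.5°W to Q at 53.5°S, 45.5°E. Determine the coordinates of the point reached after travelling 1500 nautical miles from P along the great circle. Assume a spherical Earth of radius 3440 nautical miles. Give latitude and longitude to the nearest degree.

≈ 23°S, 3°W

Convert each endpoint to a unit vector on the sphere (x = cos φ cos λ, y = cos φ sin λ, z = sin φ).
The central angle between the endpoints is δ = arccos(p₁·p₂) ≈ 1.254 rad (71.8°). The total great-circle distance is δ·R ≈ 1.254 × 3440 ≈ 4313 nmi, so the target fraction is f = 1500/4313 ≈ 0.348.
Interpolate at f ≈ 0.348 with slerp weights a = sin((1−f)δ)/sin δ ≈ 0.768, b = sin(fδ)/sin δ ≈ 0.445.
p = a·p₁ + b·p₂ ≈ (0.917, -0.042, -0.398); φ = arcsin(p_z) ≈ -23.42°, λ = atan2(p_y, p_x) ≈ -2.62°.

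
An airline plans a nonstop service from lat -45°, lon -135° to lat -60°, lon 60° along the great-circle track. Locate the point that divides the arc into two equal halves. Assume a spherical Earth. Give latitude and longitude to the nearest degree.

From cos δ = sin φ₁ sin φ₂ + cos φ₁ cos φ₂ cos Δλ, the central angle is δ ≈ 1.297 rad (74.3°).
Interpolate at f = 1/2 with slerp weights a = sin((1−f)δ)/sin δ ≈ 0.627, b = sin(fδ)/sin δ ≈ 0.627.
p = a·p₁ + b·p₂ ≈ (-0.157, -0.042, -0.987); φ = arcsin(p_z) ≈ -80.66°, λ = atan2(p_y, p_x) ≈ -165.00°.

≈ lat -81°, lon -165°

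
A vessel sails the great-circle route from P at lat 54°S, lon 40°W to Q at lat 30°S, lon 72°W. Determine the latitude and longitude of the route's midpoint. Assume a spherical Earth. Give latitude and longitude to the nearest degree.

Write both endpoints as unit vectors p₁, p₂ with components (cos φ cos λ, cos φ sin λ, sin φ).
The central angle between the endpoints is δ = arccos(p₁·p₂) ≈ 0.580 rad (33.3°).
Interpolate at f = 1/2 with slerp weights a = sin((1−f)δ)/sin δ ≈ 0.522, b = sin(fδ)/sin δ ≈ 0.522.
p = a·p₁ + b·p₂ ≈ (0.375, -0.627, -0.683); φ = arcsin(p_z) ≈ -43.08°, λ = atan2(p_y, p_x) ≈ -59.14°.

≈ lat 43°S, lon 59°W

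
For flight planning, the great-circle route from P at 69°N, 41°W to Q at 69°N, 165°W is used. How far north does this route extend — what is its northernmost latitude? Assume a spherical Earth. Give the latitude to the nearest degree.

≈ 80°N

The great circle lies in the plane with unit normal n̂ = (p₁ × p₂)/|p₁ × p₂|.
Here n̂_z ≈ -0.177; the vertex latitude is φ_max = arccos|n̂_z| ≈ 79.8°.
Check via Clairaut: cos φ_max = |cos φ₁| · sin C = cos(69.0°)·sin(29.7°) ≈ 0.177, again giving ≈ 79.8°.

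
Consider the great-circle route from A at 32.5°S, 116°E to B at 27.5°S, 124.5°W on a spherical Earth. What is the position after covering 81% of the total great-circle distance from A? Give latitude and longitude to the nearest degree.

≈ 39°S, 142°W

From cos δ = sin φ₁ sin φ₂ + cos φ₁ cos φ₂ cos Δλ, the central angle is δ ≈ 1.691 rad (96.9°).
Interpolate at f = 0.81 with slerp weights a = sin((1−f)δ)/sin δ ≈ 0.318, b = sin(fδ)/sin δ ≈ 0.987.
p = a·p₁ + b·p₂ ≈ (-0.614, -0.480, -0.627); φ = arcsin(p_z) ≈ -38.81°, λ = atan2(p_y, p_x) ≈ -141.94°.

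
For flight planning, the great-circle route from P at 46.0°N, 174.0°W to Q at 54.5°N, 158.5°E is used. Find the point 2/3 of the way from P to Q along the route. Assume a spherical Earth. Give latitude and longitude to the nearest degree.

≈ 52°N, 169°E

From cos δ = sin φ₁ sin φ₂ + cos φ₁ cos φ₂ cos Δλ, the central angle is δ ≈ 0.338 rad (19.4°).
Interpolate at f = 2/3 with slerp weights a = sin((1−f)δ)/sin δ ≈ 0.339, b = sin(fδ)/sin δ ≈ 0.674.
p = a·p₁ + b·p₂ ≈ (-0.598, 0.119, 0.792); φ = arcsin(p_z) ≈ 52.41°, λ = atan2(p_y, p_x) ≈ 168.77°.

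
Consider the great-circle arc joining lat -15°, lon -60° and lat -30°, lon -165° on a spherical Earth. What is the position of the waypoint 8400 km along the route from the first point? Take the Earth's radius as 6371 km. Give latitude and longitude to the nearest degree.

≈ lat -35°, lon -143°

Convert each endpoint to a unit vector on the sphere (x = cos φ cos λ, y = cos φ sin λ, z = sin φ).
The central angle between the endpoints is δ = arccos(p₁·p₂) ≈ 1.658 rad (95.0°). The total great-circle distance is δ·R ≈ 1.658 × 6371 ≈ 10563 km, so the target fraction is f = 8400/10563 ≈ 0.795.
Interpolate at f ≈ 0.795 with slerp weights a = sin((1−f)δ)/sin δ ≈ 0.334, b = sin(fδ)/sin δ ≈ 0.972.
p = a·p₁ + b·p₂ ≈ (-0.652, -0.498, -0.573); φ = arcsin(p_z) ≈ -34.93°, λ = atan2(p_y, p_x) ≈ -142.64°.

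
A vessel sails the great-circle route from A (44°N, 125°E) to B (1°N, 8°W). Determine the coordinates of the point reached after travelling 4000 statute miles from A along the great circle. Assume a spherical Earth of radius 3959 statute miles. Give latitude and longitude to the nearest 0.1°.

From cos δ = sin φ₁ sin φ₂ + cos φ₁ cos φ₂ cos Δλ, the central angle is δ ≈ 2.070 rad (118.6°). The total great-circle distance is δ·R ≈ 2.070 × 3959 ≈ 8194 mi, so the target fraction is f = 4000/8194 ≈ 0.488.
Interpolate at f ≈ 0.488 with slerp weights a = sin((1−f)δ)/sin δ ≈ 0.993, b = sin(fδ)/sin δ ≈ 0.965.
p = a·p₁ + b·p₂ ≈ (0.545, 0.451, 0.707); φ = arcsin(p_z) ≈ 44.96°, λ = atan2(p_y, p_x) ≈ 39.59°.

≈ (45.0°N, 39.6°E)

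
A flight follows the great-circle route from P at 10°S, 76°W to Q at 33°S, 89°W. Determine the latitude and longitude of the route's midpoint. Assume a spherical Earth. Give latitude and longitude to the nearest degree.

From cos δ = sin φ₁ sin φ₂ + cos φ₁ cos φ₂ cos Δλ, the central angle is δ ≈ 0.453 rad (25.9°).
Interpolate at f = 1/2 with slerp weights a = sin((1−f)δ)/sin δ ≈ 0.513, b = sin(fδ)/sin δ ≈ 0.513.
p = a·p₁ + b·p₂ ≈ (0.130, -0.921, -0.369); φ = arcsin(p_z) ≈ -21.63°, λ = atan2(p_y, p_x) ≈ -81.98°.

≈ 22°S, 82°W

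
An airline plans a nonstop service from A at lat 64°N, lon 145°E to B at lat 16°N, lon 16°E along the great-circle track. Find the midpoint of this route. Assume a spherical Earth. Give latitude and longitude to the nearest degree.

≈ lat 57°N, lon 42°E

Write both endpoints as unit vectors p₁, p₂ with components (cos φ cos λ, cos φ sin λ, sin φ).
The central angle between the endpoints is δ = arccos(p₁·p₂) ≈ 1.588 rad (91.0°).
Interpolate at f = 1/2 with slerp weights a = sin((1−f)δ)/sin δ ≈ 0.713, b = sin(fδ)/sin δ ≈ 0.713.
p = a·p₁ + b·p₂ ≈ (0.403, 0.368, 0.838); φ = arcsin(p_z) ≈ 56.91°, λ = atan2(p_y, p_x) ≈ 42.43°.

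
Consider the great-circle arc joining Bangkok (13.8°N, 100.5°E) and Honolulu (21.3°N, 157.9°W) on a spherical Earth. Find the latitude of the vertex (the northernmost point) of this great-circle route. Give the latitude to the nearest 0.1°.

The great circle lies in the plane with unit normal n̂ = (p₁ × p₂)/|p₁ × p₂|.
Here n̂_z ≈ +0.890; the vertex latitude is φ_max = arccos|n̂_z| ≈ 27.1°.

≈ 27.1°N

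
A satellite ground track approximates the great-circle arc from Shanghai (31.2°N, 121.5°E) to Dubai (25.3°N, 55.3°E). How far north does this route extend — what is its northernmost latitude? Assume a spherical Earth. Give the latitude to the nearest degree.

≈ 33°N

The great circle lies in the plane with unit normal n̂ = (p₁ × p₂)/|p₁ × p₂|.
Here n̂_z ≈ -0.837; the vertex latitude is φ_max = arccos|n̂_z| ≈ 33.2°.
Check via Clairaut: cos φ_max = |cos φ₁| · sin C = cos(31.2°)·sin(78.0°) ≈ 0.837, again giving ≈ 33.2°.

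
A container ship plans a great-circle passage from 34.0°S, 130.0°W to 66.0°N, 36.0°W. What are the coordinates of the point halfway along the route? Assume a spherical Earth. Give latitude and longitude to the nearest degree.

From cos δ = sin φ₁ sin φ₂ + cos φ₁ cos φ₂ cos Δλ, the central angle is δ ≈ 2.135 rad (122.3°).
Interpolate at f = 1/2 with slerp weights a = sin((1−f)δ)/sin δ ≈ 1.036, b = sin(fδ)/sin δ ≈ 1.036.
p = a·p₁ + b·p₂ ≈ (-0.211, -0.906, 0.367); φ = arcsin(p_z) ≈ 21.54°, λ = atan2(p_y, p_x) ≈ -103.13°.

≈ 22°N, 103°W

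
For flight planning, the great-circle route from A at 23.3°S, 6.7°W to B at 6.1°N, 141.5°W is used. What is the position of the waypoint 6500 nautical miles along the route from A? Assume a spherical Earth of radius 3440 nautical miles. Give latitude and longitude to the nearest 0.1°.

≈ 5.2°S, 119.2°W

Write both endpoints as unit vectors p₁, p₂ with components (cos φ cos λ, cos φ sin λ, sin φ).
The central angle between the endpoints is δ = arccos(p₁·p₂) ≈ 2.326 rad (133.3°). The total great-circle distance is δ·R ≈ 2.326 × 3440 ≈ 8002 nmi, so the target fraction is f = 6500/8002 ≈ 0.812.
Interpolate at f ≈ 0.812 with slerp weights a = sin((1−f)δ)/sin δ ≈ 0.581, b = sin(fδ)/sin δ ≈ 1.304.
p = a·p₁ + b·p₂ ≈ (-0.485, -0.870, -0.091); φ = arcsin(p_z) ≈ -5.23°, λ = atan2(p_y, p_x) ≈ -119.16°.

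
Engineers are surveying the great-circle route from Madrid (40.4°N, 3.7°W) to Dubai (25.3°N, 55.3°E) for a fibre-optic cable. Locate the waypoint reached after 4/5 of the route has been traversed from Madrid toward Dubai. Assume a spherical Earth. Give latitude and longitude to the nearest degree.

Write both endpoints as unit vectors p₁, p₂ with components (cos φ cos λ, cos φ sin λ, sin φ).
The central angle between the endpoints is δ = arccos(p₁·p₂) ≈ 0.887 rad (50.8°).
Interpolate at f = 4/5 with slerp weights a = sin((1−f)δ)/sin δ ≈ 0.228, b = sin(fδ)/sin δ ≈ 0.841.
p = a·p₁ + b·p₂ ≈ (0.606, 0.614, 0.507); φ = arcsin(p_z) ≈ 30.45°, λ = atan2(p_y, p_x) ≈ 45.37°.

≈ 30°N, 45°E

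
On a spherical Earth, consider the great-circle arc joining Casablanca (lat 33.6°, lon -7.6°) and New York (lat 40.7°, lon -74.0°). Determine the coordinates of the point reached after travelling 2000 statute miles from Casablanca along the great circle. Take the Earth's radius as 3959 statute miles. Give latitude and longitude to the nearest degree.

The haversine formula gives a central angle δ ≈ 0.910 rad (52.1°) between the endpoints. The total great-circle distance is δ·R ≈ 0.910 × 3959 ≈ 3603 mi, so the target fraction is f = 2000/3603 ≈ 0.555.
Interpolate at f ≈ 0.555 with slerp weights a = sin((1−f)δ)/sin δ ≈ 0.499, b = sin(fδ)/sin δ ≈ 0.613.
p = a·p₁ + b·p₂ ≈ (0.540, -0.502, 0.676); φ = arcsin(p_z) ≈ 42.52°, λ = atan2(p_y, p_x) ≈ -42.89°.

≈ lat 43°, lon -43°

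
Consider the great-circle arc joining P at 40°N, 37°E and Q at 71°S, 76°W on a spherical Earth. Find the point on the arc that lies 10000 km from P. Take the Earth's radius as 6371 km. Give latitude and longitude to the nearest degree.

From cos δ = sin φ₁ sin φ₂ + cos φ₁ cos φ₂ cos Δλ, the central angle is δ ≈ 2.354 rad (134.8°). The total great-circle distance is δ·R ≈ 2.354 × 6371 ≈ 14994 km, so the target fraction is f = 10000/14994 ≈ 0.667.
Interpolate at f ≈ 0.667 with slerp weights a = sin((1−f)δ)/sin δ ≈ 0.996, b = sin(fδ)/sin δ ≈ 1.410.
p = a·p₁ + b·p₂ ≈ (0.720, 0.014, -0.693); φ = arcsin(p_z) ≈ -43.91°, λ = atan2(p_y, p_x) ≈ 1.08°.

≈ 44°S, 1°E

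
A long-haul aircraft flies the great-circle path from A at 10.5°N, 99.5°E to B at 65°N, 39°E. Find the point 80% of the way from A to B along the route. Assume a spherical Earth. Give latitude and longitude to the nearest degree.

≈ 57°N, 63°E

From cos δ = sin φ₁ sin φ₂ + cos φ₁ cos φ₂ cos Δλ, the central angle is δ ≈ 1.192 rad (68.3°).
Interpolate at f = 0.80 with slerp weights a = sin((1−f)δ)/sin δ ≈ 0.254, b = sin(fδ)/sin δ ≈ 0.878.
p = a·p₁ + b·p₂ ≈ (0.247, 0.480, 0.842); φ = arcsin(p_z) ≈ 57.33°, λ = atan2(p_y, p_x) ≈ 62.76°.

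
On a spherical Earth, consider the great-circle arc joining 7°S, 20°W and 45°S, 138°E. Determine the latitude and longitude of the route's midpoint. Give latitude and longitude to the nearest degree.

Write both endpoints as unit vectors p₁, p₂ with components (cos φ cos λ, cos φ sin λ, sin φ).
The central angle between the endpoints is δ = arccos(p₁·p₂) ≈ 2.171 rad (124.4°).
Interpolate at f = 1/2 with slerp weights a = sin((1−f)δ)/sin δ ≈ 1.072, b = sin(fδ)/sin δ ≈ 1.072.
p = a·p₁ + b·p₂ ≈ (0.436, 0.143, -0.888); φ = arcsin(p_z) ≈ -62.66°, λ = atan2(p_y, p_x) ≈ 18.17°.

≈ 63°S, 18°E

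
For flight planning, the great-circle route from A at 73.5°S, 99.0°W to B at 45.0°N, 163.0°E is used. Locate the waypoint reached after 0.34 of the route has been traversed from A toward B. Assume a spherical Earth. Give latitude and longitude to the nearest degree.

Convert each endpoint to a unit vector on the sphere (x = cos φ cos λ, y = cos φ sin λ, z = sin φ).
The central angle between the endpoints is δ = arccos(p₁·p₂) ≈ 2.355 rad (134.9°).
Interpolate at f = 0.34 with slerp weights a = sin((1−f)δ)/sin δ ≈ 1.412, b = sin(fδ)/sin δ ≈ 1.013.
p = a·p₁ + b·p₂ ≈ (-0.748, -0.187, -0.637); φ = arcsin(p_z) ≈ -39.57°, λ = atan2(p_y, p_x) ≈ -166.00°.

≈ 40°S, 166°W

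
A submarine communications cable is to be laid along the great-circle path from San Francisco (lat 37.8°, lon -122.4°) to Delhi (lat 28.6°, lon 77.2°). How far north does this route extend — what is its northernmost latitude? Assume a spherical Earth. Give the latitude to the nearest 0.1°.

The great circle lies in the plane with unit normal n̂ = (p₁ × p₂)/|p₁ × p₂|.
Here n̂_z ≈ -0.249; the vertex latitude is φ_max = arccos|n̂_z| ≈ 75.6°.
Check via Clairaut: cos φ_max = |cos φ₁| · sin C = cos(37.8°)·sin(18.4°) ≈ 0.249, again giving ≈ 75.6°.

≈ 75.6°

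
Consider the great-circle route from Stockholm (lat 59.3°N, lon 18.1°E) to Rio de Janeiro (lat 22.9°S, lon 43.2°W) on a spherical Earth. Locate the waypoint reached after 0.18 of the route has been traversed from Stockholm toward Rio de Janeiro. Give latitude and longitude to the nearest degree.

≈ lat 47°N, lon 3°W

From cos δ = sin φ₁ sin φ₂ + cos φ₁ cos φ₂ cos Δλ, the central angle is δ ≈ 1.680 rad (96.2°).
Interpolate at f = 0.18 with slerp weights a = sin((1−f)δ)/sin δ ≈ 0.987, b = sin(fδ)/sin δ ≈ 0.300.
p = a·p₁ + b·p₂ ≈ (0.680, -0.032, 0.732); φ = arcsin(p_z) ≈ 47.08°, λ = atan2(p_y, p_x) ≈ -2.72°.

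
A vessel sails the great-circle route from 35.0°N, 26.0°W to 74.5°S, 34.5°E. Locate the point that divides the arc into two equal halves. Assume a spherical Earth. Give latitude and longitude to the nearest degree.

The haversine formula gives a central angle δ ≈ 2.032 rad (116.4°) between the endpoints.
Interpolate at f = 1/2 with slerp weights a = sin((1−f)δ)/sin δ ≈ 0.949, b = sin(fδ)/sin δ ≈ 0.949.
p = a·p₁ + b·p₂ ≈ (0.908, -0.197, -0.370); φ = arcsin(p_z) ≈ -21.73°, λ = atan2(p_y, p_x) ≈ -12.25°.

≈ 22°S, 12°W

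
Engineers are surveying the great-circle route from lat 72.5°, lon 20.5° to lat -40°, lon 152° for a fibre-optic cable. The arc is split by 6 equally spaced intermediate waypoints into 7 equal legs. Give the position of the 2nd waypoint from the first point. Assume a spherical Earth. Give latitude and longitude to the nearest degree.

The haversine formula gives a central angle δ ≈ 2.443 rad (140.0°) between the endpoints.
Interpolate at f = 2/7 with slerp weights a = sin((1−f)δ)/sin δ ≈ 1.531, b = sin(fδ)/sin δ ≈ 0.999.
p = a·p₁ + b·p₂ ≈ (-0.245, 0.521, 0.818); φ = arcsin(p_z) ≈ 54.89°, λ = atan2(p_y, p_x) ≈ 115.16°.

≈ lat 55°, lon 115°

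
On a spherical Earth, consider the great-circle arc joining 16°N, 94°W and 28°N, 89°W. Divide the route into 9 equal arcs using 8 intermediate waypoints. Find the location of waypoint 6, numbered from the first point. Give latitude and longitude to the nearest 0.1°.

≈ 24.0°N, 90.8°W

Write both endpoints as unit vectors p₁, p₂ with components (cos φ cos λ, cos φ sin λ, sin φ).
The central angle between the endpoints is δ = arccos(p₁·p₂) ≈ 0.224 rad (12.9°).
Interpolate at f = 6/9 with slerp weights a = sin((1−f)δ)/sin δ ≈ 0.336, b = sin(fδ)/sin δ ≈ 0.670.
p = a·p₁ + b·p₂ ≈ (-0.012, -0.913, 0.407); φ = arcsin(p_z) ≈ 24.02°, λ = atan2(p_y, p_x) ≈ -90.77°.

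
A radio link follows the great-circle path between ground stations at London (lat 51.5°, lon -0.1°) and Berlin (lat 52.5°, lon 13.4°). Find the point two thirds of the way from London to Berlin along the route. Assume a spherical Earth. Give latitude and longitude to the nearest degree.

≈ lat 52°, lon 9°

Convert each endpoint to a unit vector on the sphere (x = cos φ cos λ, y = cos φ sin λ, z = sin φ).
The central angle between the endpoints is δ = arccos(p₁·p₂) ≈ 0.146 rad (8.4°).
Interpolate at f = 2/3 with slerp weights a = sin((1−f)δ)/sin δ ≈ 0.334, b = sin(fδ)/sin δ ≈ 0.668.
p = a·p₁ + b·p₂ ≈ (0.604, 0.094, 0.792); φ = arcsin(p_z) ≈ 52.34°, λ = atan2(p_y, p_x) ≈ 8.84°.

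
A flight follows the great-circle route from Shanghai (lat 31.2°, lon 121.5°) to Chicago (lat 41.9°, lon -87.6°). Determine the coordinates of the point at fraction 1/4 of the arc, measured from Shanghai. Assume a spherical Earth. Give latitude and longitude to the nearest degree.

From cos δ = sin φ₁ sin φ₂ + cos φ₁ cos φ₂ cos Δλ, the central angle is δ ≈ 1.783 rad (102.1°).
Interpolate at f = 1/4 with slerp weights a = sin((1−f)δ)/sin δ ≈ 0.995, b = sin(fδ)/sin δ ≈ 0.441.
p = a·p₁ + b·p₂ ≈ (-0.431, 0.398, 0.810); φ = arcsin(p_z) ≈ 54.09°, λ = atan2(p_y, p_x) ≈ 137.29°.

≈ lat 54°, lon 137°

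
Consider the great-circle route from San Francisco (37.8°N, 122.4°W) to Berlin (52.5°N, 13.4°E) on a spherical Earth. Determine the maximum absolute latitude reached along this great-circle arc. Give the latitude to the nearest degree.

≈ 70°N

The great circle lies in the plane with unit normal n̂ = (p₁ × p₂)/|p₁ × p₂|.
Here n̂_z ≈ +0.339; the vertex latitude is φ_max = arccos|n̂_z| ≈ 70.2°.
Check via Clairaut: cos φ_max = |cos φ₁| · sin C = cos(37.8°)·sin(25.4°) ≈ 0.339, again giving ≈ 70.2°.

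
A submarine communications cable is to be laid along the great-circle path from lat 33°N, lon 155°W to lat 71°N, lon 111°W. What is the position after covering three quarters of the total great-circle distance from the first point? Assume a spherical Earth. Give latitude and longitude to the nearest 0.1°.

From cos δ = sin φ₁ sin φ₂ + cos φ₁ cos φ₂ cos Δλ, the central angle is δ ≈ 0.779 rad (44.7°).
Interpolate at f = 3/4 with slerp weights a = sin((1−f)δ)/sin δ ≈ 0.275, b = sin(fδ)/sin δ ≈ 0.785.
p = a·p₁ + b·p₂ ≈ (-0.301, -0.336, 0.892); φ = arcsin(p_z) ≈ 63.17°, λ = atan2(p_y, p_x) ≈ -131.83°.

≈ lat 63.2°N, lon 131.8°W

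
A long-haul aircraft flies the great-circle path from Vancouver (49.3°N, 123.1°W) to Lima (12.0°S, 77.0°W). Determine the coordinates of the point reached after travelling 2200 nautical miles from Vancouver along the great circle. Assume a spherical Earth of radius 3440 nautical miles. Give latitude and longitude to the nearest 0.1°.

Convert each endpoint to a unit vector on the sphere (x = cos φ cos λ, y = cos φ sin λ, z = sin φ).
The central angle between the endpoints is δ = arccos(p₁·p₂) ≈ 1.282 rad (73.5°). The total great-circle distance is δ·R ≈ 1.282 × 3440 ≈ 4411 nmi, so the target fraction is f = 2200/4411 ≈ 0.499.
Interpolate at f ≈ 0.499 with slerp weights a = sin((1−f)δ)/sin δ ≈ 0.625, b = sin(fδ)/sin δ ≈ 0.623.
p = a·p₁ + b·p₂ ≈ (-0.086, -0.935, 0.345); φ = arcsin(p_z) ≈ 20.15°, λ = atan2(p_y, p_x) ≈ -95.23°.

≈ 20.2°N, 95.2°W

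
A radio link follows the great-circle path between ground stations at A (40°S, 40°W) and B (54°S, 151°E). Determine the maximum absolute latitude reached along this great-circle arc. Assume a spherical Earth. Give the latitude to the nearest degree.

The great circle lies in the plane with unit normal n̂ = (p₁ × p₂)/|p₁ × p₂|.
Here n̂_z ≈ -0.086; the vertex latitude is φ_max = arccos|n̂_z| ≈ 85.1°.

≈ 85°S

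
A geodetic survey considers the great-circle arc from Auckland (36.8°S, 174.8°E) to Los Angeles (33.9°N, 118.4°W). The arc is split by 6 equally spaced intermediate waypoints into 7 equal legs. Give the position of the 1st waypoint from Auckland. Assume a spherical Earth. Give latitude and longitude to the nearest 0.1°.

Convert each endpoint to a unit vector on the sphere (x = cos φ cos λ, y = cos φ sin λ, z = sin φ).
The central angle between the endpoints is δ = arccos(p₁·p₂) ≈ 1.643 rad (94.1°).
Interpolate at f = 1/7 with slerp weights a = sin((1−f)δ)/sin δ ≈ 0.989, b = sin(fδ)/sin δ ≈ 0.233.
p = a·p₁ + b·p₂ ≈ (-0.881, -0.098, -0.463); φ = arcsin(p_z) ≈ -27.56°, λ = atan2(p_y, p_x) ≈ -173.62°.

≈ (27.6°S, 173.6°W)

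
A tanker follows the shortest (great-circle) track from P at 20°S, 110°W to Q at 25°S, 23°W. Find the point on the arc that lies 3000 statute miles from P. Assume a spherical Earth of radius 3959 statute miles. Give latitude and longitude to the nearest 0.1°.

Write both endpoints as unit vectors p₁, p₂ with components (cos φ cos λ, cos φ sin λ, sin φ).
The central angle between the endpoints is δ = arccos(p₁·p₂) ≈ 1.381 rad (79.1°). The total great-circle distance is δ·R ≈ 1.381 × 3959 ≈ 5466 mi, so the target fraction is f = 3000/5466 ≈ 0.549.
Interpolate at f ≈ 0.549 with slerp weights a = sin((1−f)δ)/sin δ ≈ 0.594, b = sin(fδ)/sin δ ≈ 0.700.
p = a·p₁ + b·p₂ ≈ (0.393, -0.772, -0.499); φ = arcsin(p_z) ≈ -29.93°, λ = atan2(p_y, p_x) ≈ -63.03°.

≈ 29.9°S, 63.0°W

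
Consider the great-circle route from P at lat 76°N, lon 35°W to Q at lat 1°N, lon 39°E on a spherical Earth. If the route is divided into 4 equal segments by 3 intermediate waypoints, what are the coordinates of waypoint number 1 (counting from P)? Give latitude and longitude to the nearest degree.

≈ lat 62°N, lon 13°E

Write both endpoints as unit vectors p₁, p₂ with components (cos φ cos λ, cos φ sin λ, sin φ).
The central angle between the endpoints is δ = arccos(p₁·p₂) ≈ 1.487 rad (85.2°).
Interpolate at f = 1/4 with slerp weights a = sin((1−f)δ)/sin δ ≈ 0.901, b = sin(fδ)/sin δ ≈ 0.365.
p = a·p₁ + b·p₂ ≈ (0.462, 0.104, 0.881); φ = arcsin(p_z) ≈ 61.74°, λ = atan2(p_y, p_x) ≈ 12.73°.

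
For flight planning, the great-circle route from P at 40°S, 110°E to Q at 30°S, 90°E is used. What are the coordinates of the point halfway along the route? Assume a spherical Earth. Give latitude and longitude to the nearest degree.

Write both endpoints as unit vectors p₁, p₂ with components (cos φ cos λ, cos φ sin λ, sin φ).
The central angle between the endpoints is δ = arccos(p₁·p₂) ≈ 0.334 rad (19.1°).
Interpolate at f = 1/2 with slerp weights a = sin((1−f)δ)/sin δ ≈ 0.507, b = sin(fδ)/sin δ ≈ 0.507.
p = a·p₁ + b·p₂ ≈ (-0.133, 0.804, -0.579); φ = arcsin(p_z) ≈ -35.41°, λ = atan2(p_y, p_x) ≈ 99.38°.

≈ 35°S, 99°E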